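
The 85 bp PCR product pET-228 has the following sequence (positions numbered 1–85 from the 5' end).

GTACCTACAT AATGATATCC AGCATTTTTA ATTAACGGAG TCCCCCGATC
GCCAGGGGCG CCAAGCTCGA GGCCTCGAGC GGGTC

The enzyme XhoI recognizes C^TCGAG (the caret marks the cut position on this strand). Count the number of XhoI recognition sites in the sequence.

CTCGAG occurs starting at positions 66, 74.
XhoI cuts at 2 sites.

2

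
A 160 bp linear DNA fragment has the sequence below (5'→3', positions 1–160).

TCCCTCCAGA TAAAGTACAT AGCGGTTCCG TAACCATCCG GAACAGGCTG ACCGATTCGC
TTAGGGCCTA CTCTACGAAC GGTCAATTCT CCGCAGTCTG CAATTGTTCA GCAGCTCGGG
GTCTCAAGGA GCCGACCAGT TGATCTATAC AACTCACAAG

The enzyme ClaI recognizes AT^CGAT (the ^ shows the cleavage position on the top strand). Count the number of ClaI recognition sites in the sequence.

0

No occurrence of ATCGAT is present in the sequence.
ClaI does not cut: 0 sites.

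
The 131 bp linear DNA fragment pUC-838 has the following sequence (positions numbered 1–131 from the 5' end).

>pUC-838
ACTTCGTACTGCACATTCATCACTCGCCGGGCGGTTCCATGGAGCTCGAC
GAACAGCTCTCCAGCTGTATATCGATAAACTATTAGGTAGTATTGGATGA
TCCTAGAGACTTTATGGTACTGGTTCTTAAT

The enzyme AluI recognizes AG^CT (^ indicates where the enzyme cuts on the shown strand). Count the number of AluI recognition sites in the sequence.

AGCT occurs starting at positions 43, 55, 63.
AluI cuts at 3 sites.

3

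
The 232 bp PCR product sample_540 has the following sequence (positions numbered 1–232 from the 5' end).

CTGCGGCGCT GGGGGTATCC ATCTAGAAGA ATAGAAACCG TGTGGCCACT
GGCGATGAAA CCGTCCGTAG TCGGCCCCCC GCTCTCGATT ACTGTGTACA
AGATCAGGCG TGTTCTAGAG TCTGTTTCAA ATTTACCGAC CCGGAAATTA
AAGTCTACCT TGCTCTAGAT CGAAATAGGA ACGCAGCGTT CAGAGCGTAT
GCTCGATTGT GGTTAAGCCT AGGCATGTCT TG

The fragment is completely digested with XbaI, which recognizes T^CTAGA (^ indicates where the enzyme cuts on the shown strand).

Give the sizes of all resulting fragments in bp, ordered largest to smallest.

XbaI sites (TCTAGA) start at positions 22, 114, 164.
XbaI cuts after the first base of each site, so after positions 22, 114, 164.
Linear molecule, 3 cuts → 4 fragments:
  1–22 → 22 bp
  23–114 → 92 bp
  115–164 → 50 bp
  165–232 → 68 bp
Sorted largest to smallest: 92, 68, 50, 22 bp.

92, 68, 50, 22 bp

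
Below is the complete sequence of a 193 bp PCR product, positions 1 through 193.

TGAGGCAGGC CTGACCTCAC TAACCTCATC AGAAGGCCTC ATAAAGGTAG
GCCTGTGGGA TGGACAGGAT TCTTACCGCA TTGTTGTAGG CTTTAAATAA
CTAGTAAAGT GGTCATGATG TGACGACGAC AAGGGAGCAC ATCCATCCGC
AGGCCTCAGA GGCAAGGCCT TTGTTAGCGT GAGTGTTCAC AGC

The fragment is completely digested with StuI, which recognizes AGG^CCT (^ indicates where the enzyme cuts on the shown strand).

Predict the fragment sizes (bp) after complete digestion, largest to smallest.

102, 27, 26, 15, 14, 9 bp

StuI sites (AGGCCT) start at positions 7, 34, 49, 151, 165.
StuI cuts after base 3 of each site, so after positions 9, 36, 51, 153, 167.
Linear molecule, 5 cuts → 6 fragments:
  1–9 → 9 bp
  10–36 → 27 bp
  37–51 → 15 bp
  52–153 → 102 bp
  154–167 → 14 bp
  168–193 → 26 bp
Sorted largest to smallest: 102, 27, 26, 15, 14, 9 bp.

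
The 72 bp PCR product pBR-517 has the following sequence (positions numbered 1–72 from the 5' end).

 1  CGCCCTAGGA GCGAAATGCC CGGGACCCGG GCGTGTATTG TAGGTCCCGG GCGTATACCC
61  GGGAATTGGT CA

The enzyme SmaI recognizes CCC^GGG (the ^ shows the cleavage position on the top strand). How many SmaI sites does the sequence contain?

4

CCCGGG occurs starting at positions 19, 26, 46, 58.
SmaI cuts at 4 sites.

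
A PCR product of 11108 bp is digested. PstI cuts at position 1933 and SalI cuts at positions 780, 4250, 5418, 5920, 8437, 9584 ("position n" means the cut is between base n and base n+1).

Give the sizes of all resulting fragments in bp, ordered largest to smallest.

Combined cut positions (sorted): 780, 1933, 4250, 5418, 5920, 8437, 9584.
Linear molecule, 7 cuts → 8 fragments:
  780 − 0 = 780 bp
  1933 − 780 = 1153 bp
  4250 − 1933 = 2317 bp
  5418 − 4250 = 1168 bp
  5920 − 5418 = 502 bp
  8437 − 5920 = 2517 bp
  9584 − 8437 = 1147 bp
  11108 − 9584 = 1524 bp
Sorted largest to smallest: 2517, 2317, 1524, 1168, 1153, 1147, 780, 502 bp.

2517, 2317, 1524, 1168, 1153, 1147, 780, 502 bp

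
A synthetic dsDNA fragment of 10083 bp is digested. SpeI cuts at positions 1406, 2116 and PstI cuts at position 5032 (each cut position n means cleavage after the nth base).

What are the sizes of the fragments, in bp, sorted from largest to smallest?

Combined cut positions (sorted): 1406, 2116, 5032.
Linear molecule, 3 cuts → 4 fragments:
  1406 − 0 = 1406 bp
  2116 − 1406 = 710 bp
  5032 − 2116 = 2916 bp
  10083 − 5032 = 5051 bp
Sorted largest to smallest: 5051, 2916, 1406, 710 bp.

5051, 2916, 1406, 710 bp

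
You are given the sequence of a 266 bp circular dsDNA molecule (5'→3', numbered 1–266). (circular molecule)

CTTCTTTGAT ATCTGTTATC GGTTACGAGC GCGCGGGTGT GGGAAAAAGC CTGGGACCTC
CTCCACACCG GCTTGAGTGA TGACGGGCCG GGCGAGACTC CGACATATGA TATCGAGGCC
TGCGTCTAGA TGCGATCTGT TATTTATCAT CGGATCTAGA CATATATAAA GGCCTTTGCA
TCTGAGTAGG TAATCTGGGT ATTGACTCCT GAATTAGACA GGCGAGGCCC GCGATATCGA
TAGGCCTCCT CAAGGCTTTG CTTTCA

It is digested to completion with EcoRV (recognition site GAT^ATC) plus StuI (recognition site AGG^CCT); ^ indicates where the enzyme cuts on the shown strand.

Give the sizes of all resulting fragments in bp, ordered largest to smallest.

101, 63, 54, 32, 9, 7 bp

EcoRV sites (GATATC) start at positions 8, 109, 233.
EcoRV cuts after base 3 of each site, so after positions 10, 111, 235.
StuI sites (AGGCCT) start at positions 116, 170, 242.
StuI cuts after base 3 of each site, so after positions 118, 172, 244.
Combined cut positions: 10, 111, 118, 172, 235, 244.
Circular molecule, 6 cuts → 6 fragments:
  11–111 → 101 bp
  112–118 → 7 bp
  119–172 → 54 bp
  173–235 → 63 bp
  236–244 → 9 bp
  245–266 then 1–10 → 22 + 10 = 32 bp
Sorted largest to smallest: 101, 63, 54, 32, 9, 7 bp.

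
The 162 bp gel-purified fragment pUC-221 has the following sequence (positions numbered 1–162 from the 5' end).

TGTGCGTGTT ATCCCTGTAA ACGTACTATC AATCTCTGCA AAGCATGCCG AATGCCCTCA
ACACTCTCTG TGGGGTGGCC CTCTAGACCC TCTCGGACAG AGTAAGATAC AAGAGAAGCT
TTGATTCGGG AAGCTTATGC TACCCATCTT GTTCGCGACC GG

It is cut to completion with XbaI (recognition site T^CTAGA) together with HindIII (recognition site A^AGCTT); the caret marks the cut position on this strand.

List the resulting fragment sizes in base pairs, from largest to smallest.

82, 34, 31, 15 bp

The XbaI site (TCTAGA) starts at position 82.
XbaI cuts after the first base of each site, so after position 82.
HindIII sites (AAGCTT) start at positions 116, 131.
HindIII cuts after the first base of each site, so after positions 116, 131.
Combined cut positions: 82, 116, 131.
Linear molecule, 3 cuts → 4 fragments:
  1–82 → 82 bp
  83–116 → 34 bp
  117–131 → 15 bp
  132–162 → 31 bp
Sorted largest to smallest: 82, 34, 31, 15 bp.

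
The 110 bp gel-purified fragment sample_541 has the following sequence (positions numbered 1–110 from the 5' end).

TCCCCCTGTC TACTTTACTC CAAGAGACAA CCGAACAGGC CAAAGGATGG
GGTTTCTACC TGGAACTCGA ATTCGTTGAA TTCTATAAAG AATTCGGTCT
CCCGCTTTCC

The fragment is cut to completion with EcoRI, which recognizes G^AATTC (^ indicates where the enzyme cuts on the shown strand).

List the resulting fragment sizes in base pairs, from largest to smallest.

EcoRI sites (GAATTC) start at positions 69, 78, 90.
EcoRI cuts after the first base of each site, so after positions 69, 78, 90.
Linear molecule, 3 cuts → 4 fragments:
  1–69 → 69 bp
  70–78 → 9 bp
  79–90 → 12 bp
  91–110 → 20 bp
Sorted largest to smallest: 69, 20, 12, 9 bp.

69, 20, 12, 9 bp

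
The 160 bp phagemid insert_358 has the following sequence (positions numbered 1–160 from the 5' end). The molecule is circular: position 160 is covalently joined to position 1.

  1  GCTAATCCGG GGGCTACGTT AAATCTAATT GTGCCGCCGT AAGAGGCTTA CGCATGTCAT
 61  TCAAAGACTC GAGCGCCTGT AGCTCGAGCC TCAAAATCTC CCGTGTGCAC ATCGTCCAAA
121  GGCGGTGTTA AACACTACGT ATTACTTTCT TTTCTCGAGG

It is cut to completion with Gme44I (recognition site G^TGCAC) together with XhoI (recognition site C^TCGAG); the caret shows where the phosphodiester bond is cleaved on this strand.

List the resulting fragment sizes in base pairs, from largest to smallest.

The Gme44I site (GTGCAC) starts at position 105.
Gme44I cuts after the first base of each site, so after position 105.
XhoI sites (CTCGAG) start at positions 68, 83, 154.
XhoI cuts after the first base of each site, so after positions 68, 83, 154.
Combined cut positions: 68, 83, 105, 154.
Circular molecule, 4 cuts → 4 fragments:
  69–83 → 15 bp
  84–105 → 22 bp
  106–154 → 49 bp
  155–160 then 1–68 → 6 + 68 = 74 bp
Sorted largest to smallest: 74, 49, 22, 15 bp.

74, 49, 22, 15 bp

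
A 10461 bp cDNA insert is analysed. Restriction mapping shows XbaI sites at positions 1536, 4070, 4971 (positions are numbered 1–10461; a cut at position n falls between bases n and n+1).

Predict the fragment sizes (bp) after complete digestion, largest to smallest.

Linear molecule, 3 cuts → 4 fragments:
  1536 − 0 = 1536 bp
  4070 − 1536 = 2534 bp
  4971 − 4070 = 901 bp
  10461 − 4971 = 5490 bp
Sorted largest to smallest: 5490, 2534, 1536, 901 bp.

5490, 2534, 1536, 901 bp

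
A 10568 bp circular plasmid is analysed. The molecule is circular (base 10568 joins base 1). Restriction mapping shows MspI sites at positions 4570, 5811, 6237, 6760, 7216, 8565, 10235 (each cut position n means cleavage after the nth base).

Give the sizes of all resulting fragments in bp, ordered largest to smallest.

4903, 1670, 1349, 1241, 523, 456, 426 bp

Circular molecule, 7 cuts → 7 fragments:
  5811 − 4570 = 1241 bp
  6237 − 5811 = 426 bp
  6760 − 6237 = 523 bp
  7216 − 6760 = 456 bp
  8565 − 7216 = 1349 bp
  10235 − 8565 = 1670 bp
  wrap: 10568 − 10235 + 4570 = 4903 bp
Sorted largest to smallest: 4903, 1670, 1349, 1241, 523, 456, 426 bp.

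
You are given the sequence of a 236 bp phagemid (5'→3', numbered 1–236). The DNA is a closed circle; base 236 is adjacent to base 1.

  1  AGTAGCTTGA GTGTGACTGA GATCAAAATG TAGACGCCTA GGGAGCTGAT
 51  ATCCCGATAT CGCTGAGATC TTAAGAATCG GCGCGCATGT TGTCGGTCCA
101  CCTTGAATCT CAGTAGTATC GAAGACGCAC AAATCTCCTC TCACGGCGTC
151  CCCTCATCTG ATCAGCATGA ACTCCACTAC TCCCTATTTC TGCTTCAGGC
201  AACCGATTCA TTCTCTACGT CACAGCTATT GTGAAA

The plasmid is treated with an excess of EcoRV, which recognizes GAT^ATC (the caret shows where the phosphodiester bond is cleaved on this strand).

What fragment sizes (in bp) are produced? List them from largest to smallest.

EcoRV sites (GATATC) start at positions 48, 56.
EcoRV cuts after base 3 of each site, so after positions 50, 58.
Circular molecule, 2 cuts → 2 fragments:
  51–58 → 8 bp
  59–236 then 1–50 → 178 + 50 = 228 bp
Sorted largest to smallest: 228, 8 bp.

228, 8 bp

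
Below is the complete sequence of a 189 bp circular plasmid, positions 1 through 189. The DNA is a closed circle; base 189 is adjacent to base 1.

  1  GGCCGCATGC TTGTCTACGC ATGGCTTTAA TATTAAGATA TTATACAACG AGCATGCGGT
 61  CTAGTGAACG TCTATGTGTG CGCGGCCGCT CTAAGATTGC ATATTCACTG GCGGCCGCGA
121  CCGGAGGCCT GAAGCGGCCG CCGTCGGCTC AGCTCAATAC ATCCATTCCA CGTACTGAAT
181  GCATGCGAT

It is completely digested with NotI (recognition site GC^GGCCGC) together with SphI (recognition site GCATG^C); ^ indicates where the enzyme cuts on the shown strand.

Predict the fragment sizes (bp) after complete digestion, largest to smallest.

NotI sites (GCGGCCGC) start at positions 82, 111, 134.
NotI cuts after base 2 of each site, so after positions 83, 112, 135.
SphI sites (GCATGC) start at positions 5, 52, 181.
SphI cuts after base 5 of each site (before the last base), so after positions 9, 56, 185.
Combined cut positions: 9, 56, 83, 112, 135, 185.
Circular molecule, 6 cuts → 6 fragments:
  10–56 → 47 bp
  57–83 → 27 bp
  84–112 → 29 bp
  113–135 → 23 bp
  136–185 → 50 bp
  186–189 then 1–9 → 4 + 9 = 13 bp
Sorted largest to smallest: 50, 47, 29, 27, 23, 13 bp.

50, 47, 29, 27, 23, 13 bp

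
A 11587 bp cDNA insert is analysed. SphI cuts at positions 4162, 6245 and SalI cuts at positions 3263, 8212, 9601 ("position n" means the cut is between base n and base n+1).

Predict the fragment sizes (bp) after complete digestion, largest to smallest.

3263, 2083, 1986, 1967, 1389, 899 bp

Combined cut positions (sorted): 3263, 4162, 6245, 8212, 9601.
Linear molecule, 5 cuts → 6 fragments:
  3263 − 0 = 3263 bp
  4162 − 3263 = 899 bp
  6245 − 4162 = 2083 bp
  8212 − 6245 = 1967 bp
  9601 − 8212 = 1389 bp
  11587 − 9601 = 1986 bp
Sorted largest to smallest: 3263, 2083, 1986, 1967, 1389, 899 bp.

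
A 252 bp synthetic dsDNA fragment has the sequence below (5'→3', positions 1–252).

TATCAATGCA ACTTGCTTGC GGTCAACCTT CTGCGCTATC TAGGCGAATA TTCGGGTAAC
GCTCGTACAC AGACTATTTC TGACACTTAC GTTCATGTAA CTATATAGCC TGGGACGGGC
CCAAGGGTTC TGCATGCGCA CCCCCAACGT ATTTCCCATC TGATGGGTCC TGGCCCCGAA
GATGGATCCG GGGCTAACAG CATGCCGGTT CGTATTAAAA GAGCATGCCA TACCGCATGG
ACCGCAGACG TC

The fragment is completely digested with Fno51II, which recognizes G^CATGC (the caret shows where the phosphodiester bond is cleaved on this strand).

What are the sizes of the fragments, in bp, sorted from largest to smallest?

Fno51II sites (GCATGC) start at positions 132, 200, 223.
Fno51II cuts after the first base of each site, so after positions 132, 200, 223.
Linear molecule, 3 cuts → 4 fragments:
  1–132 → 132 bp
  133–200 → 68 bp
  201–223 → 23 bp
  224–252 → 29 bp
Sorted largest to smallest: 132, 68, 29, 23 bp.

132, 68, 29, 23 bp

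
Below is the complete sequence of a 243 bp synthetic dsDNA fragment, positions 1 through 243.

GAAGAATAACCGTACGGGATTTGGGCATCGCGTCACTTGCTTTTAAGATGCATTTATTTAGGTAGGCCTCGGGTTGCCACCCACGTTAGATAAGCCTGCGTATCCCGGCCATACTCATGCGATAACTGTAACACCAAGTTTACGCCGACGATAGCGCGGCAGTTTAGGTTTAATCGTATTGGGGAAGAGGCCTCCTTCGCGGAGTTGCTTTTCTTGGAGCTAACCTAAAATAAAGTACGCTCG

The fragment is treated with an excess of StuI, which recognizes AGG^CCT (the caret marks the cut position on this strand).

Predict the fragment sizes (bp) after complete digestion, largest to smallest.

StuI sites (AGGCCT) start at positions 64, 188.
StuI cuts after base 3 of each site, so after positions 66, 190.
Linear molecule, 2 cuts → 3 fragments:
  1–66 → 66 bp
  67–190 → 124 bp
  191–243 → 53 bp
Sorted largest to smallest: 124, 66, 53 bp.

124, 66, 53 bp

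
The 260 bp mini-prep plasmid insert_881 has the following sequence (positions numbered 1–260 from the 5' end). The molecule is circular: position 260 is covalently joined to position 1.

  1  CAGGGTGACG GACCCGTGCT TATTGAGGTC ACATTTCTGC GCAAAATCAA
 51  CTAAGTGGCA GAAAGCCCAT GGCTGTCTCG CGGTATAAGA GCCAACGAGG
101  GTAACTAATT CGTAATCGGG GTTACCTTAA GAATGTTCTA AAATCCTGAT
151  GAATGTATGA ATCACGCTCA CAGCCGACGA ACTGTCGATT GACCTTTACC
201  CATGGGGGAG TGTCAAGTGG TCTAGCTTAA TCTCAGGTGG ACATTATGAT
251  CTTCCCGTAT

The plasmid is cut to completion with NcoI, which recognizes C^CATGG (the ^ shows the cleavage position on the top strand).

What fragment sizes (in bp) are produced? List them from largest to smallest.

133, 127 bp

NcoI sites (CCATGG) start at positions 67, 200.
NcoI cuts after the first base of each site, so after positions 67, 200.
Circular molecule, 2 cuts → 2 fragments:
  68–200 → 133 bp
  201–260 then 1–67 → 60 + 67 = 127 bp
Sorted largest to smallest: 133, 127 bp.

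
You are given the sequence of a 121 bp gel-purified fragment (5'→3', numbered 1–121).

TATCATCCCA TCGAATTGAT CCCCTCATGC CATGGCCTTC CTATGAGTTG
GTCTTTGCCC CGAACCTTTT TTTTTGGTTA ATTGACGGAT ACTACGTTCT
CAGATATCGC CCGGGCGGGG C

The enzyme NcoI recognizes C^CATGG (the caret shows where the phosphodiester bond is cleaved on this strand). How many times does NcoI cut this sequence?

1

CCATGG occurs starting at position 30.
NcoI cuts at 1 site.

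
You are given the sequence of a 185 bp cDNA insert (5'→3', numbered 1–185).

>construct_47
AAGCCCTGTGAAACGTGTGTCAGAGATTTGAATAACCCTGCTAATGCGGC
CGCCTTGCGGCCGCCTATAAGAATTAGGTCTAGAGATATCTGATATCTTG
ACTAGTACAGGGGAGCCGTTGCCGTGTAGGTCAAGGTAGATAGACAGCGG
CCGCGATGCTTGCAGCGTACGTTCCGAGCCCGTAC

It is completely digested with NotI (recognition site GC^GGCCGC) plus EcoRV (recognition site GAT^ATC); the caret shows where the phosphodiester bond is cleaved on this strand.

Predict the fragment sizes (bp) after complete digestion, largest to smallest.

NotI sites (GCGGCCGC) start at positions 46, 57, 147.
NotI cuts after base 2 of each site, so after positions 47, 58, 148.
EcoRV sites (GATATC) start at positions 85, 92.
EcoRV cuts after base 3 of each site, so after positions 87, 94.
Combined cut positions: 47, 58, 87, 94, 148.
Linear molecule, 5 cuts → 6 fragments:
  1–47 → 47 bp
  48–58 → 11 bp
  59–87 → 29 bp
  88–94 → 7 bp
  95–148 → 54 bp
  149–185 → 37 bp
Sorted largest to smallest: 54, 47, 37, 29, 11, 7 bp.

54, 47, 37, 29, 11, 7 bp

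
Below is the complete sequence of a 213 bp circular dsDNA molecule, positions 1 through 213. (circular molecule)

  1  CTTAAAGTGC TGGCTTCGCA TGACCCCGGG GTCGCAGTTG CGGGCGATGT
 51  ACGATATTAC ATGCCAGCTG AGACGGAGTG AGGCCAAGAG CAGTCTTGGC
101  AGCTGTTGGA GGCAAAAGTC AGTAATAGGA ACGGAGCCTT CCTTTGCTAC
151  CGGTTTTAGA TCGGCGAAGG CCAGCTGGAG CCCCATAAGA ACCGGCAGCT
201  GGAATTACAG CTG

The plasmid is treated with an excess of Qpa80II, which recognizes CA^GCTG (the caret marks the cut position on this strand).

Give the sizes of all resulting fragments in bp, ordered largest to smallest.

Qpa80II sites (CAGCTG) start at positions 65, 100, 172, 196, 208.
Qpa80II cuts after base 2 of each site, so after positions 66, 101, 173, 197, 209.
Circular molecule, 5 cuts → 5 fragments:
  67–101 → 35 bp
  102–173 → 72 bp
  174–197 → 24 bp
  198–209 → 12 bp
  210–213 then 1–66 → 4 + 66 = 70 bp
Sorted largest to smallest: 72, 70, 35, 24, 12 bp.

72, 70, 35, 24, 12 bp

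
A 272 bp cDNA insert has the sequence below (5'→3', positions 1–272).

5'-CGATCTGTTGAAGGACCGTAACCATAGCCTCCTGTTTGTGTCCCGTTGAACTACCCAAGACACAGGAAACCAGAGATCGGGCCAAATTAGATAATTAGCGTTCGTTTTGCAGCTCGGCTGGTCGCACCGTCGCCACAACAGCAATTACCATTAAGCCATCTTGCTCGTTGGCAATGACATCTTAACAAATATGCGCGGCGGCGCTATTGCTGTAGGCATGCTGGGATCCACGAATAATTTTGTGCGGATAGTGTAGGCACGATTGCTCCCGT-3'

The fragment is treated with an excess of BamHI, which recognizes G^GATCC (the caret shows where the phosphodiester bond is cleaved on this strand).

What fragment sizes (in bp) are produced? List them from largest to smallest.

The BamHI site (GGATCC) starts at position 224.
BamHI cuts after the first base of each site, so after position 224.
Linear molecule, 1 cut → 2 fragments:
  1–224 → 224 bp
  225–272 → 48 bp
Sorted largest to smallest: 224, 48 bp.

224, 48 bp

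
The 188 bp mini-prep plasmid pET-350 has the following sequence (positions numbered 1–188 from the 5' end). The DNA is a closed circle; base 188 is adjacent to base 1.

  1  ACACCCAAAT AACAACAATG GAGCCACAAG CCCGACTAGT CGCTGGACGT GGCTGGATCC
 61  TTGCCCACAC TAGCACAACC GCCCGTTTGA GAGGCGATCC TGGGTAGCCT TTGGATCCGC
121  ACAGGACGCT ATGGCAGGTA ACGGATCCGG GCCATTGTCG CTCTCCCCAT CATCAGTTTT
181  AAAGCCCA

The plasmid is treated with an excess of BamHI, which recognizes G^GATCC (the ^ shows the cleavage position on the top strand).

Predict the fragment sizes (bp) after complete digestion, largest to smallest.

BamHI sites (GGATCC) start at positions 55, 113, 143.
BamHI cuts after the first base of each site, so after positions 55, 113, 143.
Circular molecule, 3 cuts → 3 fragments:
  56–113 → 58 bp
  114–143 → 30 bp
  144–188 then 1–55 → 45 + 55 = 100 bp
Sorted largest to smallest: 100, 58, 30 bp.

100, 58, 30 bp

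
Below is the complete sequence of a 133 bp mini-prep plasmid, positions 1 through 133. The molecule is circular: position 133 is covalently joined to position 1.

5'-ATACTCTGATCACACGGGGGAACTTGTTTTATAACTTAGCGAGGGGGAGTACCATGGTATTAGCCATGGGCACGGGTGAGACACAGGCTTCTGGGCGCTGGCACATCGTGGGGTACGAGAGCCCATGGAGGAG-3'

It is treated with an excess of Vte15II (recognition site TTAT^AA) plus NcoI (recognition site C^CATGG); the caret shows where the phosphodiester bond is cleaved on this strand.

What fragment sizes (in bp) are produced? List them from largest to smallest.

The Vte15II site (TTATAA) starts at position 29.
Vte15II cuts after base 4 of each site, so after position 32.
NcoI sites (CCATGG) start at positions 52, 64, 123.
NcoI cuts after the first base of each site, so after positions 52, 64, 123.
Combined cut positions: 32, 52, 64, 123.
Circular molecule, 4 cuts → 4 fragments:
  33–52 → 20 bp
  53–64 → 12 bp
  65–123 → 59 bp
  124–133 then 1–32 → 10 + 32 = 42 bp
Sorted largest to smallest: 59, 42, 20, 12 bp.

59, 42, 20, 12 bp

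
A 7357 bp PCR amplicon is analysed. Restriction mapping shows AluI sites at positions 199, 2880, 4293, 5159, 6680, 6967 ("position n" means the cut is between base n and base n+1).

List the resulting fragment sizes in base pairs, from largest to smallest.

Linear molecule, 6 cuts → 7 fragments:
  199 − 0 = 199 bp
  2880 − 199 = 2681 bp
  4293 − 2880 = 1413 bp
  5159 − 4293 = 866 bp
  6680 − 5159 = 1521 bp
  6967 − 6680 = 287 bp
  7357 − 6967 = 390 bp
Sorted largest to smallest: 2681, 1521, 1413, 866, 390, 287, 199 bp.

2681, 1521, 1413, 866, 390, 287, 199 bp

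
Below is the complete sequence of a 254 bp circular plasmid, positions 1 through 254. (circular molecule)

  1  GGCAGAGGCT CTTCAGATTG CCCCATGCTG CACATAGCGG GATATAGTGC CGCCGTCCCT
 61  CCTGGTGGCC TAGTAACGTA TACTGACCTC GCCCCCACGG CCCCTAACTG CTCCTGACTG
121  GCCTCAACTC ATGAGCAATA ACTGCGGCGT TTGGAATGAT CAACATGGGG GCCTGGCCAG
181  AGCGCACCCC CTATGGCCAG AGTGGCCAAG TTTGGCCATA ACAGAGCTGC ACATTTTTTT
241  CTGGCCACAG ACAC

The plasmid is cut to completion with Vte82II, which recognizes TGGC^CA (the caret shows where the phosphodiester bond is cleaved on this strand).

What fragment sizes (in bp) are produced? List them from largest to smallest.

186, 29, 20, 10, 9 bp

Vte82II sites (TGGCCA) start at positions 174, 194, 203, 213, 242.
Vte82II cuts after base 4 of each site, so after positions 177, 197, 206, 216, 245.
Circular molecule, 5 cuts → 5 fragments:
  178–197 → 20 bp
  198–206 → 9 bp
  207–216 → 10 bp
  217–245 → 29 bp
  246–254 then 1–177 → 9 + 177 = 186 bp
Sorted largest to smallest: 186, 29, 20, 10, 9 bp.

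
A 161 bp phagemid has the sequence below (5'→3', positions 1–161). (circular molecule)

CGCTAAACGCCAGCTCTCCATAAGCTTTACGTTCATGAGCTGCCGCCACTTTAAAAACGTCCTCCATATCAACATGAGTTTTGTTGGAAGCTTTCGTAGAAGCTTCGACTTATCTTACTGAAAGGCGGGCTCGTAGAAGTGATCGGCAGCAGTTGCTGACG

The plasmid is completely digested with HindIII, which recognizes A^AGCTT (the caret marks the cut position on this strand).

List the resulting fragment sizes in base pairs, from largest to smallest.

83, 66, 12 bp

HindIII sites (AAGCTT) start at positions 22, 88, 100.
HindIII cuts after the first base of each site, so after positions 22, 88, 100.
Circular molecule, 3 cuts → 3 fragments:
  23–88 → 66 bp
  89–100 → 12 bp
  101–161 then 1–22 → 61 + 22 = 83 bp
Sorted largest to smallest: 83, 66, 12 bp.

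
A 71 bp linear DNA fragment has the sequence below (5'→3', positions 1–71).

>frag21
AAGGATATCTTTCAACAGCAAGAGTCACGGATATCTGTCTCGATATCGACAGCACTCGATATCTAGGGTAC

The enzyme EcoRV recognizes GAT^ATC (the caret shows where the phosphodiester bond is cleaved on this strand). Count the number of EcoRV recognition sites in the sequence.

GATATC occurs starting at positions 4, 30, 42, 58.
EcoRV cuts at 4 sites.

4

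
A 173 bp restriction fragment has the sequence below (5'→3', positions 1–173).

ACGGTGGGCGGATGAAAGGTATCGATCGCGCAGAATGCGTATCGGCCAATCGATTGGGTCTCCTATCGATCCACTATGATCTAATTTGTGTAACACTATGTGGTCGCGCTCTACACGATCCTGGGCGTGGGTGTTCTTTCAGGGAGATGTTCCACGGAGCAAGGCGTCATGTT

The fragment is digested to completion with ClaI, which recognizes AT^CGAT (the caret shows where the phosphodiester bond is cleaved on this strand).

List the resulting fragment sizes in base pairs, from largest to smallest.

ClaI sites (ATCGAT) start at positions 21, 49, 65.
ClaI cuts after base 2 of each site, so after positions 22, 50, 66.
Linear molecule, 3 cuts → 4 fragments:
  1–22 → 22 bp
  23–50 → 28 bp
  51–66 → 16 bp
  67–173 → 107 bp
Sorted largest to smallest: 107, 28, 22, 16 bp.

107, 28, 22, 16 bp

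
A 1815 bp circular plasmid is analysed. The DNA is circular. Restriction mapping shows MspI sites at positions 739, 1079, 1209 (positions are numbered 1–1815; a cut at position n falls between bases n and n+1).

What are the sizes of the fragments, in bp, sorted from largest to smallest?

1345, 340, 130 bp

Circular molecule, 3 cuts → 3 fragments:
  1079 − 739 = 340 bp
  1209 − 1079 = 130 bp
  wrap: 1815 − 1209 + 739 = 1345 bp
Sorted largest to smallest: 1345, 340, 130 bp.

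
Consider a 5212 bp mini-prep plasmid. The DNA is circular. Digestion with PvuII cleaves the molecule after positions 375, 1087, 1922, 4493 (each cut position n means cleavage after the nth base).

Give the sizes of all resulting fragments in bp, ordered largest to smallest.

Circular molecule, 4 cuts → 4 fragments:
  1087 − 375 = 712 bp
  1922 − 1087 = 835 bp
  4493 − 1922 = 2571 bp
  wrap: 5212 − 4493 + 375 = 1094 bp
Sorted largest to smallest: 2571, 1094, 835, 712 bp.

2571, 1094, 835, 712 bp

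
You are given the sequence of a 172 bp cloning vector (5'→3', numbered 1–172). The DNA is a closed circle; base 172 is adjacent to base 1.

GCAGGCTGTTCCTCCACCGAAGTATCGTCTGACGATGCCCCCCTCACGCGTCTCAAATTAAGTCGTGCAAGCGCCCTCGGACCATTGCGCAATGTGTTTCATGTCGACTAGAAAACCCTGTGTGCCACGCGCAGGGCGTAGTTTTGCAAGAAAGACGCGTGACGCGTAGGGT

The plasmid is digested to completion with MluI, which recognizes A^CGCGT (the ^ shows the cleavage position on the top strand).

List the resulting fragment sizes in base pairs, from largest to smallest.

109, 56, 7 bp

MluI sites (ACGCGT) start at positions 46, 155, 162.
MluI cuts after the first base of each site, so after positions 46, 155, 162.
Circular molecule, 3 cuts → 3 fragments:
  47–155 → 109 bp
  156–162 → 7 bp
  163–172 then 1–46 → 10 + 46 = 56 bp
Sorted largest to smallest: 109, 56, 7 bp.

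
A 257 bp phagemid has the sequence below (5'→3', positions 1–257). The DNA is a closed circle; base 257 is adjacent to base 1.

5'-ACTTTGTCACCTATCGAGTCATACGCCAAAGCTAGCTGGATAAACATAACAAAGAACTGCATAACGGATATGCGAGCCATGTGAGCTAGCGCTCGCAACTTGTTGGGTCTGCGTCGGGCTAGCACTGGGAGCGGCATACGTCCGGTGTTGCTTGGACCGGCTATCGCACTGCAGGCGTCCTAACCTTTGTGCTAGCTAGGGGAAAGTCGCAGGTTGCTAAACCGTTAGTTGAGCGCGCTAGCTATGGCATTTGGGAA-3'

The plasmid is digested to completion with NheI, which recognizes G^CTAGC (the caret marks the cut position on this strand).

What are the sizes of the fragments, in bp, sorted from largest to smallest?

73, 54, 51, 46, 33 bp

NheI sites (GCTAGC) start at positions 31, 85, 118, 191, 237.
NheI cuts after the first base of each site, so after positions 31, 85, 118, 191, 237.
Circular molecule, 5 cuts → 5 fragments:
  32–85 → 54 bp
  86–118 → 33 bp
  119–191 → 73 bp
  192–237 → 46 bp
  238–257 then 1–31 → 20 + 31 = 51 bp
Sorted largest to smallest: 73, 54, 51, 46, 33 bp.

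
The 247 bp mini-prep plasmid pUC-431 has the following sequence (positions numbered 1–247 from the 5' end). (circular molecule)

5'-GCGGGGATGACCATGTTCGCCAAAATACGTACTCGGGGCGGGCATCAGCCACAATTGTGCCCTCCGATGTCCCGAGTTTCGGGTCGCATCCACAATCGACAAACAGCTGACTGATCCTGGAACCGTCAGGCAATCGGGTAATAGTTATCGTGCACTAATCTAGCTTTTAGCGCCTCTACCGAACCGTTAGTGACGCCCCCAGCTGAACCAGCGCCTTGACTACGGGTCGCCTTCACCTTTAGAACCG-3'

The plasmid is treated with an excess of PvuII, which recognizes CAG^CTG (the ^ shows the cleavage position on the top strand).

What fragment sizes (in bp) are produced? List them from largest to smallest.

PvuII sites (CAGCTG) start at positions 104, 200.
PvuII cuts after base 3 of each site, so after positions 106, 202.
Circular molecule, 2 cuts → 2 fragments:
  107–202 → 96 bp
  203–247 then 1–106 → 45 + 106 = 151 bp
Sorted largest to smallest: 151, 96 bp.

151, 96 bp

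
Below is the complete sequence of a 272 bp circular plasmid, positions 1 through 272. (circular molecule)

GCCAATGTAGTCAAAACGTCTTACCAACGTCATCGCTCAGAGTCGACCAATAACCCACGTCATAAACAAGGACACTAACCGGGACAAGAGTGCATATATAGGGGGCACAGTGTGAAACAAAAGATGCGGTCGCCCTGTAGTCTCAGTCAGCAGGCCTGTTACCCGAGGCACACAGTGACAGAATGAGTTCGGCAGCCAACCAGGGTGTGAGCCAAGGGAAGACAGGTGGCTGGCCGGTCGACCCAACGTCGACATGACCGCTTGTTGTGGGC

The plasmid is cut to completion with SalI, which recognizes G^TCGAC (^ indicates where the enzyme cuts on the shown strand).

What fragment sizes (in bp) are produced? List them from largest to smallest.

195, 66, 11 bp

SalI sites (GTCGAC) start at positions 42, 237, 248.
SalI cuts after the first base of each site, so after positions 42, 237, 248.
Circular molecule, 3 cuts → 3 fragments:
  43–237 → 195 bp
  238–248 → 11 bp
  249–272 then 1–42 → 24 + 42 = 66 bp
Sorted largest to smallest: 195, 66, 11 bp.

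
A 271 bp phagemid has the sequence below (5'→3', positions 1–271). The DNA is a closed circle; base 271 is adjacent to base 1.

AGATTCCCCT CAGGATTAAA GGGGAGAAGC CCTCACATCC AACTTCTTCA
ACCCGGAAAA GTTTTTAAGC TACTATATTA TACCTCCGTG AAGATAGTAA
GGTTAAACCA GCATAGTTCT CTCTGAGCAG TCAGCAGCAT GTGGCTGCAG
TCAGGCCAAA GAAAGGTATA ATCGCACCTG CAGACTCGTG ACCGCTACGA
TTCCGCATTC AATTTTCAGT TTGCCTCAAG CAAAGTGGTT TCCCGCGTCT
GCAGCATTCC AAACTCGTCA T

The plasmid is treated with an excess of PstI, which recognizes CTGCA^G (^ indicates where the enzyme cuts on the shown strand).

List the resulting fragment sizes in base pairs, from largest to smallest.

PstI sites (CTGCAG) start at positions 145, 178, 249.
PstI cuts after base 5 of each site (before the last base), so after positions 149, 182, 253.
Circular molecule, 3 cuts → 3 fragments:
  150–182 → 33 bp
  183–253 → 71 bp
  254–271 then 1–149 → 18 + 149 = 167 bp
Sorted largest to smallest: 167, 71, 33 bp.

167, 71, 33 bp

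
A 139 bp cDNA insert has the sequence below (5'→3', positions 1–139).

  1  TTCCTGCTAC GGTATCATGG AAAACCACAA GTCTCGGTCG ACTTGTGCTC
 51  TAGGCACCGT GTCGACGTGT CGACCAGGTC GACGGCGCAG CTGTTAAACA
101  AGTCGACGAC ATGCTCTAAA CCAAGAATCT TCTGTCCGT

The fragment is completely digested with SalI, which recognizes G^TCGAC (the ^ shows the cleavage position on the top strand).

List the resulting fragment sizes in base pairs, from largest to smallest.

37, 37, 24, 24, 9, 8 bp

SalI sites (GTCGAC) start at positions 37, 61, 69, 78, 102.
SalI cuts after the first base of each site, so after positions 37, 61, 69, 78, 102.
Linear molecule, 5 cuts → 6 fragments:
  1–37 → 37 bp
  38–61 → 24 bp
  62–69 → 8 bp
  70–78 → 9 bp
  79–102 → 24 bp
  103–139 → 37 bp
Sorted largest to smallest: 37, 37, 24, 24, 9, 8 bp.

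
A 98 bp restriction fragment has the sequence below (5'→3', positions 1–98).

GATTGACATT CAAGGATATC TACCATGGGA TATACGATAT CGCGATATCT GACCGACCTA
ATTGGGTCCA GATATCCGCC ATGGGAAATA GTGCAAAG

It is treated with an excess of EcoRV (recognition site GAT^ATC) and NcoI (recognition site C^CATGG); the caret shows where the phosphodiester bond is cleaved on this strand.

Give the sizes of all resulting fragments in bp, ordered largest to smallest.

27, 19, 17, 15, 8, 6, 6 bp

EcoRV sites (GATATC) start at positions 15, 36, 44, 71.
EcoRV cuts after base 3 of each site, so after positions 17, 38, 46, 73.
NcoI sites (CCATGG) start at positions 23, 79.
NcoI cuts after the first base of each site, so after positions 23, 79.
Combined cut positions: 17, 23, 38, 46, 73, 79.
Linear molecule, 6 cuts → 7 fragments:
  1–17 → 17 bp
  18–23 → 6 bp
  24–38 → 15 bp
  39–46 → 8 bp
  47–73 → 27 bp
  74–79 → 6 bp
  80–98 → 19 bp
Sorted largest to smallest: 27, 19, 17, 15, 8, 6, 6 bp.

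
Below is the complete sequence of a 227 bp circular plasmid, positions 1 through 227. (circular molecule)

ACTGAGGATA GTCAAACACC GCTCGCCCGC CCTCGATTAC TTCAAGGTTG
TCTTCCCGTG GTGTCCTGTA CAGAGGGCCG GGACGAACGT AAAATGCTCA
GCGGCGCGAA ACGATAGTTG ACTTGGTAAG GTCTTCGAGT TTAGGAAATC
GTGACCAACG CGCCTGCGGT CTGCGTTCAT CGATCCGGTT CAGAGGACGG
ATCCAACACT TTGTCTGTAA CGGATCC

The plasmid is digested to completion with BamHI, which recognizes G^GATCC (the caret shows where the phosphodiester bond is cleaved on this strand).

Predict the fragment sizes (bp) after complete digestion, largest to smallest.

204, 23 bp

BamHI sites (GGATCC) start at positions 199, 222.
BamHI cuts after the first base of each site, so after positions 199, 222.
Circular molecule, 2 cuts → 2 fragments:
  200–222 → 23 bp
  223–227 then 1–199 → 5 + 199 = 204 bp
Sorted largest to smallest: 204, 23 bp.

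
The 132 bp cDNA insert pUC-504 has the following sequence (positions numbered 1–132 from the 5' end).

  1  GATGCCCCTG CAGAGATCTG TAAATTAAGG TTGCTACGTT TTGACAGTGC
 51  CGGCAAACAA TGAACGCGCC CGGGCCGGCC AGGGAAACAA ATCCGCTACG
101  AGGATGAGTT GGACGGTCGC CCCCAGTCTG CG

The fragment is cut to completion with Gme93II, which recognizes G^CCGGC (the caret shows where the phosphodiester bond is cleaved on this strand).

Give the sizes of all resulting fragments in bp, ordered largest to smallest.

Gme93II sites (GCCGGC) start at positions 49, 74.
Gme93II cuts after the first base of each site, so after positions 49, 74.
Linear molecule, 2 cuts → 3 fragments:
  1–49 → 49 bp
  50–74 → 25 bp
  75–132 → 58 bp
Sorted largest to smallest: 58, 49, 25 bp.

58, 49, 25 bp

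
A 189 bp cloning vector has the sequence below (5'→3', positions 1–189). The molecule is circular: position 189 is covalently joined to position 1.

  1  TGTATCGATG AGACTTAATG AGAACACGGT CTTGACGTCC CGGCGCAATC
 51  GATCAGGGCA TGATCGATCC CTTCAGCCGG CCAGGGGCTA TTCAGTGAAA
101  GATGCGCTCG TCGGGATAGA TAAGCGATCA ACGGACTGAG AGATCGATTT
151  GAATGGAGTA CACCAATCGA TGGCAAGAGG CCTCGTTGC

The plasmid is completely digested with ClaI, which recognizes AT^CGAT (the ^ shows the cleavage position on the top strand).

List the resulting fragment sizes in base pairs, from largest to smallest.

ClaI sites (ATCGAT) start at positions 4, 48, 63, 143, 166.
ClaI cuts after base 2 of each site, so after positions 5, 49, 64, 144, 167.
Circular molecule, 5 cuts → 5 fragments:
  6–49 → 44 bp
  50–64 → 15 bp
  65–144 → 80 bp
  145–167 → 23 bp
  168–189 then 1–5 → 22 + 5 = 27 bp
Sorted largest to smallest: 80, 44, 27, 23, 15 bp.

80, 44, 27, 23, 15 bp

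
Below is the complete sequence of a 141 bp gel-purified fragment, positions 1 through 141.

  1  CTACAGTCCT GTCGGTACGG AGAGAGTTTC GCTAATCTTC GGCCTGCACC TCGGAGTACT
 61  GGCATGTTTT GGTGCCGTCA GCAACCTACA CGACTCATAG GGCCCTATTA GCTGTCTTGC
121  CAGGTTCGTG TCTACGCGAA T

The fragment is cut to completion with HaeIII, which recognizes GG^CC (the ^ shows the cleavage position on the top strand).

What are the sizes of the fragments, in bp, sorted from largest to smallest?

60, 42, 39 bp

HaeIII sites (GGCC) start at positions 41, 101.
HaeIII cuts after base 2 of each site, so after positions 42, 102.
Linear molecule, 2 cuts → 3 fragments:
  1–42 → 42 bp
  43–102 → 60 bp
  103–141 → 39 bp
Sorted largest to smallest: 60, 42, 39 bp.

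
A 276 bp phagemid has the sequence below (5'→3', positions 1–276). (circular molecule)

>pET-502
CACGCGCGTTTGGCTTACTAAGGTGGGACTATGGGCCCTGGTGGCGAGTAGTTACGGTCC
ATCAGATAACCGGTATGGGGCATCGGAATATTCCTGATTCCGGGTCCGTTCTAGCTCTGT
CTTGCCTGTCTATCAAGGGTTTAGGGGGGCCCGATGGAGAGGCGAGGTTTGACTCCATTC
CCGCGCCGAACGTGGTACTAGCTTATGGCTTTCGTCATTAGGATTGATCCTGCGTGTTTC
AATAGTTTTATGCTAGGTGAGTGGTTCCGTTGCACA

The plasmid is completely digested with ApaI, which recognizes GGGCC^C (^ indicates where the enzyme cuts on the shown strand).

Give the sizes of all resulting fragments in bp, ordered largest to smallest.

ApaI sites (GGGCCC) start at positions 33, 147.
ApaI cuts after base 5 of each site (before the last base), so after positions 37, 151.
Circular molecule, 2 cuts → 2 fragments:
  38–151 → 114 bp
  152–276 then 1–37 → 125 + 37 = 162 bp
Sorted largest to smallest: 162, 114 bp.

162, 114 bp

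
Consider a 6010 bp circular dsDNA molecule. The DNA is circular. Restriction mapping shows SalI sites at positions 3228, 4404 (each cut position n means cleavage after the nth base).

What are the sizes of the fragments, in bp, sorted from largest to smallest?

4834, 1176 bp

Circular molecule, 2 cuts → 2 fragments:
  4404 − 3228 = 1176 bp
  wrap: 6010 − 4404 + 3228 = 4834 bp
Sorted largest to smallest: 4834, 1176 bp.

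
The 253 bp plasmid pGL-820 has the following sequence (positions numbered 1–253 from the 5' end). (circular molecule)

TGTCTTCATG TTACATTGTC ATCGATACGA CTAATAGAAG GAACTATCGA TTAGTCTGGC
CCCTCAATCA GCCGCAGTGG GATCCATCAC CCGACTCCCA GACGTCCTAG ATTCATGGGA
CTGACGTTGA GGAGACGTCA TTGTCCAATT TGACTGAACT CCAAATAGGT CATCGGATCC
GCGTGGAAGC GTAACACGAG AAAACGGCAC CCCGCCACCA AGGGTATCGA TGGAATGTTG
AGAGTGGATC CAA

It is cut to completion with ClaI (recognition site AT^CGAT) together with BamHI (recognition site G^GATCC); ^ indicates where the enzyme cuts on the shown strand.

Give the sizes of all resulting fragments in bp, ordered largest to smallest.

95, 52, 33, 29, 25, 19 bp

ClaI sites (ATCGAT) start at positions 21, 46, 226.
ClaI cuts after base 2 of each site, so after positions 22, 47, 227.
BamHI sites (GGATCC) start at positions 80, 175, 246.
BamHI cuts after the first base of each site, so after positions 80, 175, 246.
Combined cut positions: 22, 47, 80, 175, 227, 246.
Circular molecule, 6 cuts → 6 fragments:
  23–47 → 25 bp
  48–80 → 33 bp
  81–175 → 95 bp
  176–227 → 52 bp
  228–246 → 19 bp
  247–253 then 1–22 → 7 + 22 = 29 bp
Sorted largest to smallest: 95, 52, 33, 29, 25, 19 bp.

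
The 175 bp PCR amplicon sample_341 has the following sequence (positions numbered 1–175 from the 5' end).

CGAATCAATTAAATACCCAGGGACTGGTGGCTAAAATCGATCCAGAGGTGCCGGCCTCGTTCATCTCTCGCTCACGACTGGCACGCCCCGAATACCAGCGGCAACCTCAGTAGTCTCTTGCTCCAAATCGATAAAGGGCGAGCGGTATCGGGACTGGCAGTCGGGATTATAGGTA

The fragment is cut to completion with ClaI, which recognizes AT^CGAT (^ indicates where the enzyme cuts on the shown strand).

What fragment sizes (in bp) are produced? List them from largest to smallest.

ClaI sites (ATCGAT) start at positions 36, 127.
ClaI cuts after base 2 of each site, so after positions 37, 128.
Linear molecule, 2 cuts → 3 fragments:
  1–37 → 37 bp
  38–128 → 91 bp
  129–175 → 47 bp
Sorted largest to smallest: 91, 47, 37 bp.

91, 47, 37 bp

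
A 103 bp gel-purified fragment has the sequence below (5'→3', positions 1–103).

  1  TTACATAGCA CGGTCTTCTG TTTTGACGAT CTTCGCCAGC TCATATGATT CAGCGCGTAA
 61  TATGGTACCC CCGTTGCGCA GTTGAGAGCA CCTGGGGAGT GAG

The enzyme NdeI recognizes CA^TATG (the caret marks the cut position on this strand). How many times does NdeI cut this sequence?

1

CATATG occurs starting at position 42.
NdeI cuts at 1 site.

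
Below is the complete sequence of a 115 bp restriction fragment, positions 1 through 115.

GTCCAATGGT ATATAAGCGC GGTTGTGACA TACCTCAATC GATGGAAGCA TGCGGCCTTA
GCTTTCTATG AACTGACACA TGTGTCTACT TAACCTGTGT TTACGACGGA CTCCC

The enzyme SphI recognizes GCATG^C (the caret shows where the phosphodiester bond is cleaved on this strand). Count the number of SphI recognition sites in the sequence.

GCATGC occurs starting at position 48.
SphI cuts at 1 site.

1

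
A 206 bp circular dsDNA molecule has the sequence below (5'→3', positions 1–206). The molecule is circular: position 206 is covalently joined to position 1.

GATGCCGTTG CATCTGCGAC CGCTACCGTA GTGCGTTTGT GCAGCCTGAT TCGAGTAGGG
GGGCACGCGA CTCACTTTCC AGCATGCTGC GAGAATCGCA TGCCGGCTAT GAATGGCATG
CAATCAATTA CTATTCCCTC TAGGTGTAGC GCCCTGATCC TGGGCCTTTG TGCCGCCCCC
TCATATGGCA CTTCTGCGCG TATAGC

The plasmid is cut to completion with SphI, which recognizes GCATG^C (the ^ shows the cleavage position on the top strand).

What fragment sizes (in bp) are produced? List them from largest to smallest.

172, 18, 16 bp

SphI sites (GCATGC) start at positions 82, 98, 116.
SphI cuts after base 5 of each site (before the last base), so after positions 86, 102, 120.
Circular molecule, 3 cuts → 3 fragments:
  87–102 → 16 bp
  103–120 → 18 bp
  121–206 then 1–86 → 86 + 86 = 172 bp
Sorted largest to smallest: 172, 18, 16 bp.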